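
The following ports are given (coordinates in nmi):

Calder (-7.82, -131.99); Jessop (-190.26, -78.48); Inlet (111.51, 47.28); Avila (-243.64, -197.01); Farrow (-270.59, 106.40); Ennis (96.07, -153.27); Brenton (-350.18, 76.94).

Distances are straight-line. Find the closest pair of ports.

Pairwise distances:
Farrow–Brenton: √((-79.59)² + (-29.46)²) = √(6334.5681 + 867.8916) = 84.87 nmi
Calder–Ennis: √((103.89)² + (-21.28)²) = √(10793.1321 + 452.8384) = 106.05 nmi
Jessop–Avila: √((-53.38)² + (-118.53)²) = √(2849.4244 + 14049.3609) = 130.00 nmi
Calder–Jessop: √((-182.44)² + (53.51)²) = √(33284.3536 + 2863.3201) = 190.13 nmi
Inlet–Ennis: √((-15.44)² + (-200.55)²) = √(238.3936 + 40220.3025) = 201.14 nmi
Jessop–Farrow: √((-80.33)² + (184.88)²) = √(6452.9089 + 34180.6144) = 201.58 nmi
Calder–Inlet: √((119.33)² + (179.27)²) = √(14239.6489 + 32137.7329) = 215.35 nmi
Jessop–Brenton: √((-159.92)² + (155.42)²) = √(25574.4064 + 24155.3764) = 223.00 nmi
Calder–Avila: √((-235.82)² + (-65.02)²) = √(55611.0724 + 4227.6004) = 244.62 nmi
Avila–Brenton: √((-106.54)² + (273.95)²) = √(11350.7716 + 75048.6025) = 293.94 nmi
Jessop–Ennis: √((286.33)² + (-74.79)²) = √(81984.8689 + 5593.5441) = 295.94 nmi
Avila–Farrow: √((-26.95)² + (303.41)²) = √(726.3025 + 92057.6281) = 304.60 nmi
Jessop–Inlet: √((301.77)² + (125.76)²) = √(91065.1329 + 15815.5776) = 326.93 nmi
Avila–Ennis: √((339.71)² + (43.74)²) = √(115402.8841 + 1913.1876) = 342.51 nmi
Calder–Farrow: √((-262.77)² + (238.39)²) = √(69048.0729 + 56829.7921) = 354.79 nmi
Inlet–Farrow: √((-382.10)² + (59.12)²) = √(146000.4100 + 3495.1744) = 386.65 nmi
Calder–Brenton: √((-342.36)² + (208.93)²) = √(117210.3696 + 43651.7449) = 401.08 nmi
Inlet–Avila: √((-355.15)² + (-244.29)²) = √(126131.5225 + 59677.6041) = 431.06 nmi
Farrow–Ennis: √((366.66)² + (-259.67)²) = √(134439.5556 + 67428.5089) = 449.30 nmi
Inlet–Brenton: √((-461.69)² + (29.66)²) = √(213157.6561 + 879.7156) = 462.64 nmi
Ennis–Brenton: √((-446.25)² + (230.21)²) = √(199139.0625 + 52996.6441) = 502.13 nmi
Closest pair: Farrow–Brenton at 84.87 nmi.

Farrow and Brenton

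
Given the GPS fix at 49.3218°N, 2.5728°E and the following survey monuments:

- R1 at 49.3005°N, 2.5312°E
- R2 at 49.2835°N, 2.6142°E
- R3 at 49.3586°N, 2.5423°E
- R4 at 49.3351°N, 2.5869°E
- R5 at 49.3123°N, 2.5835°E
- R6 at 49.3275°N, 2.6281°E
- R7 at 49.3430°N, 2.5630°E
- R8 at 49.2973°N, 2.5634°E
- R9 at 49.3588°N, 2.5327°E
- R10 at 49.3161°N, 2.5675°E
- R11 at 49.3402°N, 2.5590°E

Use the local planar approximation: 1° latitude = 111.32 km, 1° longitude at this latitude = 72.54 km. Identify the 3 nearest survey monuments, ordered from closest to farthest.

Distances from 49.3218°N, 2.5728°E:
R1: 3.8378 km
R2: 5.2151 km
R3: 4.6559 km
R4: 1.7995 km
R5: 1.3118 km
R6: 4.0613 km
R7: 2.4647 km
R8: 2.8113 km
R9: 5.0424 km
R10: 0.7419 km
R11: 2.2798 km
Sorted: R10 (0.7419 km) < R5 (1.3118 km) < R4 (1.7995 km) < R11 (2.2798 km) < R7 (2.4647 km) < …

R10, R5, R4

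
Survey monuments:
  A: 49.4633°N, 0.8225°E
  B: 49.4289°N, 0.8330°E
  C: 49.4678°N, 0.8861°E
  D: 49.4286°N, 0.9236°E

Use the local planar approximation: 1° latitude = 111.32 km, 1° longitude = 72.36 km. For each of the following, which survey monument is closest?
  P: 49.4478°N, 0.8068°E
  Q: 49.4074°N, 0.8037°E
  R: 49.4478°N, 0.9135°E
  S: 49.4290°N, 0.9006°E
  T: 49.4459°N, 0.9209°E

P at 49.4478°N, 0.8068°E:
  A: √((0.0155·111.32)² + (0.0157·72.36)²) = √(2.977212 + 1.290614) = 2.0659 km
  B: √((-0.0189·111.32)² + (0.0262·72.36)²) = √(4.426597 + 3.594179) = 2.8321 km
  C: √((0.0200·111.32)² + (0.0793·72.36)²) = √(4.956857 + 32.926342) = 6.1549 km
  D: √((-0.0192·111.32)² + (0.1168·72.36)²) = √(4.568239 + 71.430354) = 8.7177 km
  → nearest: A (2.0659 km)
Q at 49.4074°N, 0.8037°E:
  A: √((0.0559·111.32)² + (0.0188·72.36)²) = √(38.723090 + 1.850601) = 6.3697 km
  B: √((0.0215·111.32)² + (0.0293·72.36)²) = √(5.728268 + 4.495028) = 3.1974 km
  C: √((0.0604·111.32)² + (0.0824·72.36)²) = √(45.208518 + 35.550977) = 8.9866 km
  D: √((0.0212·111.32)² + (0.1199·72.36)²) = √(5.569524 + 75.272351) = 8.9912 km
  → nearest: B (3.1974 km)
R at 49.4478°N, 0.9135°E:
  A: √((0.0155·111.32)² + (-0.0910·72.36)²) = √(2.977212 + 43.359064) = 6.8071 km
  B: √((-0.0189·111.32)² + (-0.0805·72.36)²) = √(4.426597 + 33.930392) = 6.1933 km
  C: √((0.0200·111.32)² + (-0.0274·72.36)²) = √(4.956857 + 3.930957) = 2.9812 km
  D: √((-0.0192·111.32)² + (0.0101·72.36)²) = √(4.568239 + 0.534121) = 2.2588 km
  → nearest: D (2.2588 km)
S at 49.4290°N, 0.9006°E:
  A: √((0.0343·111.32)² + (-0.0781·72.36)²) = √(14.579232 + 31.937373) = 6.8203 km
  B: √((-0.0001·111.32)² + (-0.0676·72.36)²) = √(0.000124 + 23.927124) = 4.8915 km
  C: √((0.0388·111.32)² + (-0.0145·72.36)²) = √(18.655627 + 1.100863) = 4.4448 km
  D: √((-0.0004·111.32)² + (0.0230·72.36)²) = √(0.001983 + 2.769828) = 1.6649 km
  → nearest: D (1.6649 km)
T at 49.4459°N, 0.9209°E:
  A: √((0.0174·111.32)² + (-0.0984·72.36)²) = √(3.751845 + 50.697590) = 7.3790 km
  B: √((-0.0170·111.32)² + (-0.0879·72.36)²) = √(3.581329 + 40.455248) = 6.6360 km
  C: √((0.0219·111.32)² + (-0.0348·72.36)²) = √(5.943395 + 6.340969) = 3.5049 km
  D: √((-0.0173·111.32)² + (0.0027·72.36)²) = √(3.708844 + 0.038170) = 1.9357 km
  → nearest: D (1.9357 km)

P→A; Q→B; R→D; S→D; T→D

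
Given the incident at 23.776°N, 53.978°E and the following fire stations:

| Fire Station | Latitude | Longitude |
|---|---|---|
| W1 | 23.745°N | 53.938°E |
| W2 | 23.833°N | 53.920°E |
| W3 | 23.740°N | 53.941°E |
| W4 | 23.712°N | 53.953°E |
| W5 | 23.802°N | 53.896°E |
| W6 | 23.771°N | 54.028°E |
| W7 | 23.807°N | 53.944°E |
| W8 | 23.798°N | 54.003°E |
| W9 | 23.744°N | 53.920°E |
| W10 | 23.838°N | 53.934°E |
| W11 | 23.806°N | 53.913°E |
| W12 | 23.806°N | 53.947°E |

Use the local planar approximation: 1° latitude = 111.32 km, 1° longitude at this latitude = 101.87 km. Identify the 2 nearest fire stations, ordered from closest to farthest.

W8, W12

Distances from 23.776°N, 53.978°E:
W1: √((-0.031·111.32)² + (-0.040·101.87)²) = √(11.90885 + 16.60400) = 5.340 km
W2: √((0.057·111.32)² + (-0.058·101.87)²) = √(40.26207 + 34.90990) = 8.670 km
W3: √((-0.036·111.32)² + (-0.037·101.87)²) = √(16.06022 + 14.20679) = 5.502 km
W4: √((-0.064·111.32)² + (-0.025·101.87)²) = √(50.75822 + 6.48594) = 7.566 km
W5: √((0.026·111.32)² + (-0.082·101.87)²) = √(8.37709 + 69.77829) = 8.841 km
W6: √((-0.005·111.32)² + (0.050·101.87)²) = √(0.30980 + 25.94374) = 5.124 km
W7: √((0.031·111.32)² + (-0.034·101.87)²) = √(11.90885 + 11.99639) = 4.889 km
W8: √((0.022·111.32)² + (0.025·101.87)²) = √(5.99780 + 6.48594) = 3.533 km
W9: √((-0.032·111.32)² + (-0.058·101.87)²) = √(12.68955 + 34.90990) = 6.899 km
W10: √((0.062·111.32)² + (-0.044·101.87)²) = √(47.63540 + 20.09083) = 8.230 km
W11: √((0.030·111.32)² + (-0.065·101.87)²) = √(11.15293 + 43.84492) = 7.416 km
W12: √((0.030·111.32)² + (-0.031·101.87)²) = √(11.15293 + 9.97277) = 4.596 km
Sorted: W8 (3.533 km) < W12 (4.596 km) < W7 (4.889 km) < W6 (5.124 km) < …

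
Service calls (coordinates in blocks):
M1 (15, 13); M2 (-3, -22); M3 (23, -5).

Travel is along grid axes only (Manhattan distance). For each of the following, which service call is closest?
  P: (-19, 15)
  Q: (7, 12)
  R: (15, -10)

P at (-19, 15):
  M1: |34| + |-2| = 34 + 2 = 36 blocks
  M2: |16| + |-37| = 16 + 37 = 53 blocks
  M3: |42| + |-20| = 42 + 20 = 62 blocks
  → nearest: M1 (36 blocks)
Q at (7, 12):
  M1: |8| + |1| = 8 + 1 = 9 blocks
  M2: |-10| + |-34| = 10 + 34 = 44 blocks
  M3: |16| + |-17| = 16 + 17 = 33 blocks
  → nearest: M1 (9 blocks)
R at (15, -10):
  M1: |0| + |23| = 0 + 23 = 23 blocks
  M2: |-18| + |-12| = 18 + 12 = 30 blocks
  M3: |8| + |5| = 8 + 5 = 13 blocks
  → nearest: M3 (13 blocks)

P→M1; Q→M1; R→M3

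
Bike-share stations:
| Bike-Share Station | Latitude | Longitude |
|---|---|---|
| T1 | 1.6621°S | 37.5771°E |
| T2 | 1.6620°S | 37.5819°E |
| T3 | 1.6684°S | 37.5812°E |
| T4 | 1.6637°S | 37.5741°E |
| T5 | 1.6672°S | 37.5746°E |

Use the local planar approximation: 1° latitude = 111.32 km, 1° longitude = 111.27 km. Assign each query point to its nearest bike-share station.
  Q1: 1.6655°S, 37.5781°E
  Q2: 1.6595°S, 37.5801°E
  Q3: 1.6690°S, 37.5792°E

Q1 at 1.6655°S, 37.5781°E:
  T1: √((0.0034·111.32)² + (-0.0010·111.27)²) = √(0.143253 + 0.012381) = 0.3945 km
  T2: √((0.0035·111.32)² + (0.0038·111.27)²) = √(0.151804 + 0.178782) = 0.5750 km
  T3: √((-0.0029·111.32)² + (0.0031·111.27)²) = √(0.104218 + 0.118982) = 0.4724 km
  T4: √((0.0018·111.32)² + (-0.0040·111.27)²) = √(0.040151 + 0.198096) = 0.4881 km
  T5: √((-0.0017·111.32)² + (-0.0035·111.27)²) = √(0.035813 + 0.151667) = 0.4330 km
  → nearest: T1 (0.3945 km)
Q2 at 1.6595°S, 37.5801°E:
  T1: √((-0.0026·111.32)² + (-0.0030·111.27)²) = √(0.083771 + 0.111429) = 0.4418 km
  T2: √((-0.0025·111.32)² + (0.0018·111.27)²) = √(0.077451 + 0.040114) = 0.3429 km
  T3: √((-0.0089·111.32)² + (0.0011·111.27)²) = √(0.981582 + 0.014981) = 0.9983 km
  T4: √((-0.0042·111.32)² + (-0.0060·111.27)²) = √(0.218597 + 0.445716) = 0.8151 km
  T5: √((-0.0077·111.32)² + (-0.0055·111.27)²) = √(0.734730 + 0.374526) = 1.0532 km
  → nearest: T2 (0.3429 km)
Q3 at 1.6690°S, 37.5792°E:
  T1: √((0.0069·111.32)² + (-0.0021·111.27)²) = √(0.589990 + 0.054600) = 0.8029 km
  T2: √((0.0070·111.32)² + (0.0027·111.27)²) = √(0.607215 + 0.090258) = 0.8351 km
  T3: √((0.0006·111.32)² + (0.0020·111.27)²) = √(0.004461 + 0.049524) = 0.2323 km
  T4: √((0.0053·111.32)² + (-0.0051·111.27)²) = √(0.348095 + 0.322030) = 0.8186 km
  T5: √((0.0018·111.32)² + (-0.0046·111.27)²) = √(0.040151 + 0.261982) = 0.5497 km
  → nearest: T3 (0.2323 km)

Q1→T1; Q2→T2; Q3→T3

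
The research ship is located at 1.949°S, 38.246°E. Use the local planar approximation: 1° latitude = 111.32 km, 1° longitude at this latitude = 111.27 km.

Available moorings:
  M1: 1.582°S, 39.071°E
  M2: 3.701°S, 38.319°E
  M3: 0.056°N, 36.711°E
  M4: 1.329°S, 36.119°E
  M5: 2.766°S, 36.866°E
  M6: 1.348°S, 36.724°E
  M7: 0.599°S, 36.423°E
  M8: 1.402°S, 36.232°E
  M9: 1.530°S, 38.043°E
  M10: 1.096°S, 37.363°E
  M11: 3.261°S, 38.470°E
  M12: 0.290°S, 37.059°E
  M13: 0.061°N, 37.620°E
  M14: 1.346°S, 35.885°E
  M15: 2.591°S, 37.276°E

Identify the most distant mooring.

M3

Distances from 1.949°S, 38.246°E:
M1: √((0.367·111.32)² + (0.825·111.27)²) = √(1669.08527 + 8426.82691) = 100.478 km
M2: √((-1.752·111.32)² + (0.073·111.27)²) = √(38037.73067 + 65.97842) = 195.202 km
M3: √((2.005·111.32)² + (-1.535·111.27)²) = √(49816.72225 + 29172.45212) = 281.050 km
M4: √((0.620·111.32)² + (-2.127·111.27)²) = √(4763.53954 + 56013.29951) = 246.530 km
M5: √((-0.817·111.32)² + (-1.380·111.27)²) = √(8271.61874 + 23578.40097) = 178.466 km
M6: √((0.601·111.32)² + (-1.522·111.27)²) = √(4476.05423 + 28680.41829) = 182.089 km
M7: √((1.350·111.32)² + (-1.823·111.27)²) = √(22584.67952 + 41146.17922) = 252.450 km
M8: √((0.547·111.32)² + (-2.014·111.27)²) = √(3707.84054 + 50219.81500) = 232.223 km
M9: √((0.419·111.32)² + (-0.203·111.27)²) = √(2175.57691 + 510.20916) = 51.825 km
M10: √((0.853·111.32)² + (-0.883·111.27)²) = √(9016.63434 + 9653.33957) = 136.638 km
M11: √((-1.312·111.32)² + (0.224·111.27)²) = √(21331.13997 + 621.22970) = 148.163 km
M12: √((1.659·111.32)² + (-1.187·111.27)²) = √(34106.65808 + 17444.46336) = 227.049 km
M13: √((2.010·111.32)² + (-0.626·111.27)²) = √(50065.49451 + 4851.82181) = 234.344 km
M14: √((0.603·111.32)² + (-2.361·111.27)²) = √(4505.89451 + 69015.74021) = 271.149 km
M15: √((-0.642·111.32)² + (-0.970·111.27)²) = √(5107.59498 + 11649.29504) = 129.448 km
Maximum: M3 at 281.050 km.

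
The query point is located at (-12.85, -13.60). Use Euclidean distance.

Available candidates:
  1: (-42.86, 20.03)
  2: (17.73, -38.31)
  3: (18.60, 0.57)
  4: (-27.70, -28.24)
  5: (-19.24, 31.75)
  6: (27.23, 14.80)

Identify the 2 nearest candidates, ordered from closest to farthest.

4, 3

Distances from (-12.85, -13.60):
1: √((-30.01)² + (33.63)²) = √(900.6001 + 1130.9769) = 45.07
2: √((30.58)² + (-24.71)²) = √(935.1364 + 610.5841) = 39.32
3: √((31.45)² + (14.17)²) = √(989.1025 + 200.7889) = 34.49
4: √((-14.85)² + (-14.64)²) = √(220.5225 + 214.3296) = 20.85
5: √((-6.39)² + (45.35)²) = √(40.8321 + 2056.6225) = 45.80
6: √((40.08)² + (28.40)²) = √(1606.4064 + 806.5600) = 49.12
Sorted: 4 (20.85) < 3 (34.49) < 2 (39.32) < 1 (45.07) < …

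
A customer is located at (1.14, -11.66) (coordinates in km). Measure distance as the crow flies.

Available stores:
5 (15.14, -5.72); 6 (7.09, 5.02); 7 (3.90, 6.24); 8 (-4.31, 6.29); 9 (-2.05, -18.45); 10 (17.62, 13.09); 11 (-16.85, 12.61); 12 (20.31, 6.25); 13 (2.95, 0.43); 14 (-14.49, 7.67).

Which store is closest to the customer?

9

Distances from (1.14, -11.66):
5: √((14.00)² + (5.94)²) = √(196.0000 + 35.2836) = 15.21 km
6: √((5.95)² + (16.68)²) = √(35.4025 + 278.2224) = 17.71 km
7: √((2.76)² + (17.90)²) = √(7.6176 + 320.4100) = 18.11 km
8: √((-5.45)² + (17.95)²) = √(29.7025 + 322.2025) = 18.76 km
9: √((-3.19)² + (-6.79)²) = √(10.1761 + 46.1041) = 7.50 km
10: √((16.48)² + (24.75)²) = √(271.5904 + 612.5625) = 29.73 km
11: √((-17.99)² + (24.27)²) = √(323.6401 + 589.0329) = 30.21 km
12: √((19.17)² + (17.91)²) = √(367.4889 + 320.7681) = 26.23 km
13: √((1.81)² + (12.09)²) = √(3.2761 + 146.1681) = 12.22 km
14: √((-15.63)² + (19.33)²) = √(244.2969 + 373.6489) = 24.86 km
Minimum: 9 at 7.50 km.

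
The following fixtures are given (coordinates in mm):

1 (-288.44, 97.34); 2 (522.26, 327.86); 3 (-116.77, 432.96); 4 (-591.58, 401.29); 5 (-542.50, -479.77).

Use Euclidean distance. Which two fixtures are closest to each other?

1 and 3

Pairwise distances:
1–2: 842.84 mm
1–3: 376.98 mm
1–4: 429.28 mm
1–5: 630.56 mm
2–3: 647.62 mm
2–4: 1116.26 mm
2–5: 1336.41 mm
3–4: 475.87 mm
3–5: 1007.14 mm
4–5: 882.43 mm
Closest pair: 1–3 at 376.98 mm.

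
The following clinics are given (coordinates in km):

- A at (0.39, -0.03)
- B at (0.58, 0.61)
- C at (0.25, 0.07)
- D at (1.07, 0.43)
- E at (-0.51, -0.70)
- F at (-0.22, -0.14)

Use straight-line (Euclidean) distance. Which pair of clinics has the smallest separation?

A and C

Pairwise distances:
A–B: 0.668 km
A–C: 0.172 km
A–D: 0.821 km
A–E: 1.122 km
A–F: 0.620 km
B–C: 0.633 km
B–D: 0.522 km
B–E: 1.704 km
B–F: 1.097 km
C–D: 0.896 km
C–E: 1.082 km
C–F: 0.515 km
D–E: 1.942 km
D–F: 1.410 km
E–F: 0.631 km
Closest pair: A–C at 0.172 km.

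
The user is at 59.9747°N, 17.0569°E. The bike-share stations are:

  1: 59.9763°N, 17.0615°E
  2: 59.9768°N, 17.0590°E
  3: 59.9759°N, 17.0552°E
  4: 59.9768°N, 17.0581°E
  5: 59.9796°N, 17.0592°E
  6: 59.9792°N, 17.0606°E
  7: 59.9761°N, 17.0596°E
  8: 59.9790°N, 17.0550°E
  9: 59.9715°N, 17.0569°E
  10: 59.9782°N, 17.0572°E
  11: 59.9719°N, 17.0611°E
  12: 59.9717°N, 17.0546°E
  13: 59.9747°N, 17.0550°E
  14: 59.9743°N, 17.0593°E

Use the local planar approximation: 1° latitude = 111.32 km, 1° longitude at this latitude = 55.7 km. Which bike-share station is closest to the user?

Distances from 59.9747°N, 17.0569°E:
1: √((0.0016·111.32)² + (0.0046·55.7)²) = √(0.031724 + 0.065649) = 0.3120 km
2: √((0.0021·111.32)² + (0.0021·55.7)²) = √(0.054649 + 0.013682) = 0.2614 km
3: √((0.0012·111.32)² + (-0.0017·55.7)²) = √(0.017845 + 0.008966) = 0.1637 km
4: √((0.0021·111.32)² + (0.0012·55.7)²) = √(0.054649 + 0.004468) = 0.2431 km
5: √((0.0049·111.32)² + (0.0023·55.7)²) = √(0.297535 + 0.016412) = 0.5603 km
6: √((0.0045·111.32)² + (0.0037·55.7)²) = √(0.250941 + 0.042473) = 0.5417 km
7: √((0.0014·111.32)² + (0.0027·55.7)²) = √(0.024289 + 0.022617) = 0.2166 km
8: √((0.0043·111.32)² + (-0.0019·55.7)²) = √(0.229131 + 0.011200) = 0.4902 km
9: √((-0.0032·111.32)² + (0.0000·55.7)²) = √(0.126896 + 0.000000) = 0.3562 km
10: √((0.0035·111.32)² + (0.0003·55.7)²) = √(0.151804 + 0.000279) = 0.3900 km
11: √((-0.0028·111.32)² + (0.0042·55.7)²) = √(0.097154 + 0.054728) = 0.3897 km
12: √((-0.0030·111.32)² + (-0.0023·55.7)²) = √(0.111529 + 0.016412) = 0.3577 km
13: √((0.0000·111.32)² + (-0.0019·55.7)²) = √(0.000000 + 0.011200) = 0.1058 km
14: √((-0.0004·111.32)² + (0.0024·55.7)²) = √(0.001983 + 0.017870) = 0.1409 km
Minimum: 13 at 0.1058 km.

13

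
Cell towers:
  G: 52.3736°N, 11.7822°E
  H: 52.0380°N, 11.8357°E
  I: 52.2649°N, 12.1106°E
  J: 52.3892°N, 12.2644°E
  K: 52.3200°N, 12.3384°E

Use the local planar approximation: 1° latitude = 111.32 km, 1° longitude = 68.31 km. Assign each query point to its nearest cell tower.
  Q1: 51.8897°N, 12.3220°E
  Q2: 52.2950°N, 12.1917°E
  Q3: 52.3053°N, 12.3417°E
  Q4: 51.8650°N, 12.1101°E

Q1 at 51.8897°N, 12.3220°E:
  G: √((0.4839·111.32)² + (-0.5398·68.31)²) = √(2901.734275 + 1359.672554) = 65.2795 km
  H: √((0.1483·111.32)² + (-0.4863·68.31)²) = √(272.539025 + 1103.512126) = 37.0952 km
  I: √((0.3752·111.32)² + (-0.2114·68.31)²) = √(1744.504342 + 208.534798) = 44.1932 km
  J: √((0.4995·111.32)² + (-0.0576·68.31)²) = √(3091.842627 + 15.481518) = 55.7434 km
  K: √((0.4303·111.32)² + (0.0164·68.31)²) = √(2294.505418 + 1.255036) = 47.9141 km
  → nearest: H (37.0952 km)
Q2 at 52.2950°N, 12.1917°E:
  G: √((0.0786·111.32)² + (-0.4095·68.31)²) = √(76.558160 + 782.485652) = 29.3094 km
  H: √((-0.2570·111.32)² + (-0.3560·68.31)²) = √(818.488613 + 591.382633) = 37.5483 km
  I: √((-0.0301·111.32)² + (-0.0811·68.31)²) = √(11.227405 + 30.690946) = 6.4744 km
  J: √((0.0942·111.32)² + (0.0727·68.31)²) = √(109.963410 + 24.662517) = 11.6028 km
  K: √((0.0250·111.32)² + (0.1467·68.31)²) = √(7.745089 + 100.421984) = 10.4003 km
  → nearest: I (6.4744 km)
Q3 at 52.3053°N, 12.3417°E:
  G: √((0.0683·111.32)² + (-0.5595·68.31)²) = √(57.807981 + 1460.725976) = 38.9684 km
  H: √((-0.2673·111.32)² + (-0.5060·68.31)²) = √(885.409776 + 1194.729547) = 45.6085 km
  I: √((-0.0404·111.32)² + (-0.2311·68.31)²) = √(20.225959 + 249.211719) = 16.4146 km
  J: √((0.0839·111.32)² + (-0.0773·68.31)²) = √(87.230893 + 27.882233) = 10.7291 km
  K: √((0.0147·111.32)² + (-0.0033·68.31)²) = √(2.677818 + 0.050816) = 1.6519 km
  → nearest: K (1.6519 km)
Q4 at 51.8650°N, 12.1101°E:
  G: √((0.5086·111.32)² + (-0.3279·68.31)²) = √(3205.524547 + 501.708437) = 60.8871 km
  H: √((0.1730·111.32)² + (-0.2744·68.31)²) = √(370.884430 + 351.347433) = 26.8744 km
  I: √((0.3999·111.32)² + (0.0005·68.31)²) = √(1981.751537 + 0.001167) = 44.5169 km
  J: √((0.5242·111.32)² + (0.1543·68.31)²) = √(3405.182780 + 111.096512) = 59.2982 km
  K: √((0.4550·111.32)² + (0.2283·68.31)²) = √(2565.483280 + 243.209421) = 52.9971 km
  → nearest: H (26.8744 km)

Q1→H; Q2→I; Q3→K; Q4→H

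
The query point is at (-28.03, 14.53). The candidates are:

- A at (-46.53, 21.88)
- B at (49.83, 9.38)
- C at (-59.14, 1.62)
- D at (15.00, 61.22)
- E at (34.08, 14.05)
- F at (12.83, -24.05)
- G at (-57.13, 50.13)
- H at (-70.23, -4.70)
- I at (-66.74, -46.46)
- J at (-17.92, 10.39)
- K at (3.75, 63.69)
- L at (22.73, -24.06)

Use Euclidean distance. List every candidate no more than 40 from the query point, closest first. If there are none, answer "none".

J, A, C

Distances from (-28.03, 14.53):
A: √((-18.50)² + (7.35)²) = √(342.2500 + 54.0225) = 19.91
B: √((77.86)² + (-5.15)²) = √(6062.1796 + 26.5225) = 78.03
C: √((-31.11)² + (-12.91)²) = √(967.8321 + 166.6681) = 33.68
D: √((43.03)² + (46.69)²) = √(1851.5809 + 2179.9561) = 63.49
E: √((62.11)² + (-0.48)²) = √(3857.6521 + 0.2304) = 62.11
F: √((40.86)² + (-38.58)²) = √(1669.5396 + 1488.4164) = 56.20
G: √((-29.10)² + (35.60)²) = √(846.8100 + 1267.3600) = 45.98
H: √((-42.20)² + (-19.23)²) = √(1780.8400 + 369.7929) = 46.37
I: √((-38.71)² + (-60.99)²) = √(1498.4641 + 3719.7801) = 72.24
J: √((10.11)² + (-4.14)²) = √(102.2121 + 17.1396) = 10.92
K: √((31.78)² + (49.16)²) = √(1009.9684 + 2416.7056) = 58.54
L: √((50.76)² + (-38.59)²) = √(2576.5776 + 1489.1881) = 63.76
Threshold 40: J (10.92), A (19.91), C (33.68) are within range.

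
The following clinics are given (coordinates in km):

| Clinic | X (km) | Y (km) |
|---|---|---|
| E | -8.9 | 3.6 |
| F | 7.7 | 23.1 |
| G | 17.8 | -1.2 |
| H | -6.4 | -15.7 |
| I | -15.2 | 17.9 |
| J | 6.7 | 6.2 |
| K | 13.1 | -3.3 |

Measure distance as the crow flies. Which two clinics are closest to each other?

G and K

Pairwise distances:
E–F: 25.61 km
E–G: 27.13 km
E–H: 19.46 km
E–I: 15.63 km
E–J: 15.82 km
E–K: 23.06 km
F–G: 26.32 km
F–H: 41.28 km
F–I: 23.48 km
F–J: 16.93 km
F–K: 26.95 km
G–H: 28.21 km
G–I: 38.13 km
G–J: 13.34 km
G–K: 5.15 km
H–I: 34.73 km
H–J: 25.52 km
H–K: 23.11 km
I–J: 24.83 km
I–K: 35.36 km
J–K: 11.45 km
Closest pair: G–K at 5.15 km.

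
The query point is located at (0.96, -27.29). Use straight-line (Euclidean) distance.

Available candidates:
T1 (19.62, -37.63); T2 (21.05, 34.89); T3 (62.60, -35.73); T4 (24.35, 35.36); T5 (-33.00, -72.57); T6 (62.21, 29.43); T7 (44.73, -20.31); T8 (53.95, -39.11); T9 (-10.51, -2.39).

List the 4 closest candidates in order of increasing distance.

Distances from (0.96, -27.29):
T1: √((18.66)² + (-10.34)²) = √(348.1956 + 106.9156) = 21.33
T2: √((20.09)² + (62.18)²) = √(403.6081 + 3866.3524) = 65.34
T3: √((61.64)² + (-8.44)²) = √(3799.4896 + 71.2336) = 62.22
T4: √((23.39)² + (62.65)²) = √(547.0921 + 3925.0225) = 66.87
T5: √((-33.96)² + (-45.28)²) = √(1153.2816 + 2050.2784) = 56.60
T6: √((61.25)² + (56.72)²) = √(3751.5625 + 3217.1584) = 83.48
T7: √((43.77)² + (6.98)²) = √(1915.8129 + 48.7204) = 44.32
T8: √((52.99)² + (-11.82)²) = √(2807.9401 + 139.7124) = 54.29
T9: √((-11.47)² + (24.90)²) = √(131.5609 + 620.0100) = 27.41
Sorted: T1 (21.33) < T9 (27.41) < T7 (44.32) < T8 (54.29) < T5 (56.60) < T3 (62.22) < …

T1, T9, T7, T8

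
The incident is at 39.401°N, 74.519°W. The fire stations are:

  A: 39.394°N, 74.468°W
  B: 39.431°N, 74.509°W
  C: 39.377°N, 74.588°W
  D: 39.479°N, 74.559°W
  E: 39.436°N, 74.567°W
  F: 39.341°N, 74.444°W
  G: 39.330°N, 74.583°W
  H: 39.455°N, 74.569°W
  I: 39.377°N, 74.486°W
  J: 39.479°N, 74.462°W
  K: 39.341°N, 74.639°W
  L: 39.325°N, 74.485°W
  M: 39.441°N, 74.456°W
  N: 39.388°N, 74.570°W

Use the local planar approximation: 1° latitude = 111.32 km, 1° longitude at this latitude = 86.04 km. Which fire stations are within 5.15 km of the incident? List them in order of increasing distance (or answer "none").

B, I, A, N

Distances from 39.401°N, 74.519°W:
A: √((-0.007·111.32)² + (0.051·86.04)²) = √(0.60721 + 19.25490) = 4.457 km
B: √((0.030·111.32)² + (0.010·86.04)²) = √(11.15293 + 0.74029) = 3.449 km
C: √((-0.024·111.32)² + (-0.069·86.04)²) = √(7.13787 + 35.24512) = 6.510 km
D: √((0.078·111.32)² + (-0.040·86.04)²) = √(75.39379 + 11.84461) = 9.340 km
E: √((0.035·111.32)² + (-0.048·86.04)²) = √(15.18037 + 17.05624) = 5.678 km
F: √((-0.060·111.32)² + (0.075·86.04)²) = √(44.61171 + 41.64121) = 9.287 km
G: √((-0.071·111.32)² + (-0.064·86.04)²) = √(62.46879 + 30.32220) = 9.633 km
H: √((0.054·111.32)² + (-0.050·86.04)²) = √(36.13549 + 18.50720) = 7.392 km
I: √((-0.024·111.32)² + (0.033·86.04)²) = √(7.13787 + 8.06174) = 3.899 km
J: √((0.078·111.32)² + (0.057·86.04)²) = √(75.39379 + 24.05196) = 9.972 km
K: √((-0.060·111.32)² + (-0.120·86.04)²) = √(44.61171 + 106.60150) = 12.297 km
L: √((-0.076·111.32)² + (0.034·86.04)²) = √(71.57701 + 8.55773) = 8.952 km
M: √((0.040·111.32)² + (0.063·86.04)²) = √(19.82743 + 29.38204) = 7.015 km
N: √((-0.013·111.32)² + (-0.051·86.04)²) = √(2.09427 + 19.25490) = 4.621 km
Threshold 5.15 km: B (3.449 km), I (3.899 km), A (4.457 km), N (4.621 km) are within range.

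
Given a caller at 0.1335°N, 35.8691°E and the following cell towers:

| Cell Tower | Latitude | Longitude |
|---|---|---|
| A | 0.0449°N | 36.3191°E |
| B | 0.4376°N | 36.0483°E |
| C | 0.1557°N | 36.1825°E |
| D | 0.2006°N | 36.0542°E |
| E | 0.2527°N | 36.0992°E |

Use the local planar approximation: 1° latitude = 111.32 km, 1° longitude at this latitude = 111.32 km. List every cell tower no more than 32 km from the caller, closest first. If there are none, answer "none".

D, E

Distances from 0.1335°N, 35.8691°E:
A: 51.0557 km
B: 39.2929 km
C: 34.9751 km
D: 21.9174 km
E: 28.8477 km
Threshold 32 km: D (21.9174 km), E (28.8477 km) are within range.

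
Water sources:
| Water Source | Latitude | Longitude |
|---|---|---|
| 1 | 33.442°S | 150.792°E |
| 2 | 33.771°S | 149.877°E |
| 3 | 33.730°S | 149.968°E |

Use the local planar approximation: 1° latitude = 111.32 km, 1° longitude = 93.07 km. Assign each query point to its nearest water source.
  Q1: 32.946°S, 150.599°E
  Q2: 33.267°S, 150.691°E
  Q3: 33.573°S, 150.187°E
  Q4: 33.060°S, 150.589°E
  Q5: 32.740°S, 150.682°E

Q1 at 32.946°S, 150.599°E:
  1: 58.063 km
  2: 113.797 km
  3: 105.194 km
  → nearest: 1 (58.063 km)
Q2 at 33.267°S, 150.691°E:
  1: 21.630 km
  2: 94.272 km
  3: 84.761 km
  → nearest: 1 (21.630 km)
Q3 at 33.573°S, 150.187°E:
  1: 58.165 km
  2: 36.308 km
  3: 26.849 km
  → nearest: 3 (26.849 km)
Q4 at 33.060°S, 150.589°E:
  1: 46.532 km
  2: 103.226 km
  3: 94.357 km
  → nearest: 1 (46.532 km)
Q5 at 32.740°S, 150.682°E:
  1: 78.814 km
  2: 137.060 km
  3: 128.691 km
  → nearest: 1 (78.814 km)

Q1→1; Q2→1; Q3→3; Q4→1; Q5→1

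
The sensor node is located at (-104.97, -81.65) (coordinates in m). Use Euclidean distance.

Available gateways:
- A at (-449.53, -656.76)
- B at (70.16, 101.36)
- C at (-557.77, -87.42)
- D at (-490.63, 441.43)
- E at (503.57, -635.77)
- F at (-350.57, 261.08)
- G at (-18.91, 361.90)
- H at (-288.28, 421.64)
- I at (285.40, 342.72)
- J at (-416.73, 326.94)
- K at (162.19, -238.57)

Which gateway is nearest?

B

Distances from (-104.97, -81.65):
A: √((-344.56)² + (-575.11)²) = √(118721.5936 + 330751.5121) = 670.43 m
B: √((175.13)² + (183.01)²) = √(30670.5169 + 33492.6601) = 253.30 m
C: √((-452.80)² + (-5.77)²) = √(205027.8400 + 33.2929) = 452.84 m
D: √((-385.66)² + (523.08)²) = √(148733.6356 + 273612.6864) = 649.88 m
E: √((608.54)² + (-554.12)²) = √(370320.9316 + 307048.9744) = 823.02 m
F: √((-245.60)² + (342.73)²) = √(60319.3600 + 117463.8529) = 421.64 m
G: √((86.06)² + (443.55)²) = √(7406.3236 + 196736.6025) = 451.82 m
H: √((-183.31)² + (503.29)²) = √(33602.5561 + 253300.8241) = 535.63 m
I: √((390.37)² + (424.37)²) = √(152388.7369 + 180089.8969) = 576.61 m
J: √((-311.76)² + (408.59)²) = √(97194.2976 + 166945.7881) = 513.95 m
K: √((267.16)² + (-156.92)²) = √(71374.4656 + 24623.8864) = 309.84 m
Minimum: B at 253.30 m.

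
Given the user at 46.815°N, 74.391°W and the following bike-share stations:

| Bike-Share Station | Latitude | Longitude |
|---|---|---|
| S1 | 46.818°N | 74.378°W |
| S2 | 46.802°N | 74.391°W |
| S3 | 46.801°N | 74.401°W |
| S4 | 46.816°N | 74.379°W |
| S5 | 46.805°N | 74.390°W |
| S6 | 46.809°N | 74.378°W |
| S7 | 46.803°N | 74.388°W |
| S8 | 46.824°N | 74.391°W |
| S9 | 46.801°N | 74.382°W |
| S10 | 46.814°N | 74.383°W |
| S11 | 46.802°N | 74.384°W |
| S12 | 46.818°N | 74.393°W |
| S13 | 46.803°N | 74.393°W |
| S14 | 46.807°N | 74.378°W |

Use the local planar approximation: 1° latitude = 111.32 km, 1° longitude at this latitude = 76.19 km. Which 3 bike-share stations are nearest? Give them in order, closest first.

Distances from 46.815°N, 74.391°W:
S1: √((0.003·111.32)² + (0.013·76.19)²) = √(0.11153 + 0.98103) = 1.045 km
S2: √((-0.013·111.32)² + (0.000·76.19)²) = √(2.09427 + 0.00000) = 1.447 km
S3: √((-0.014·111.32)² + (-0.010·76.19)²) = √(2.42886 + 0.58049) = 1.735 km
S4: √((0.001·111.32)² + (0.012·76.19)²) = √(0.01239 + 0.83591) = 0.921 km
S5: √((-0.010·111.32)² + (0.001·76.19)²) = √(1.23921 + 0.00580) = 1.116 km
S6: √((-0.006·111.32)² + (0.013·76.19)²) = √(0.44612 + 0.98103) = 1.195 km
S7: √((-0.012·111.32)² + (0.003·76.19)²) = √(1.78447 + 0.05224) = 1.355 km
S8: √((0.009·111.32)² + (0.000·76.19)²) = √(1.00376 + 0.00000) = 1.002 km
S9: √((-0.014·111.32)² + (0.009·76.19)²) = √(2.42886 + 0.47020) = 1.703 km
S10: √((-0.001·111.32)² + (0.008·76.19)²) = √(0.01239 + 0.37151) = 0.620 km
S11: √((-0.013·111.32)² + (0.007·76.19)²) = √(2.09427 + 0.28444) = 1.542 km
S12: √((0.003·111.32)² + (-0.002·76.19)²) = √(0.11153 + 0.02322) = 0.367 km
S13: √((-0.012·111.32)² + (-0.002·76.19)²) = √(1.78447 + 0.02322) = 1.345 km
S14: √((-0.008·111.32)² + (0.013·76.19)²) = √(0.79310 + 0.98103) = 1.332 km
Sorted: S12 (0.367 km) < S10 (0.620 km) < S4 (0.921 km) < S8 (1.002 km) < S1 (1.045 km) < …

S12, S10, S4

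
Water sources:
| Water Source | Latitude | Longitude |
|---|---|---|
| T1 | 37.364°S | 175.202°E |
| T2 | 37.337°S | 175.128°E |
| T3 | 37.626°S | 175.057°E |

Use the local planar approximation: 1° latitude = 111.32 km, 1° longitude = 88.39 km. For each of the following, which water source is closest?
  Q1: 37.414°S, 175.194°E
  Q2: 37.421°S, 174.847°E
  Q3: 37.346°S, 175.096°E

Q1→T1; Q2→T2; Q3→T2

Q1 at 37.414°S, 175.194°E:
  T1: 5.611 km
  T2: 10.368 km
  T3: 26.525 km
  → nearest: T1 (5.611 km)
Q2 at 37.421°S, 174.847°E:
  T1: 32.014 km
  T2: 26.539 km
  T3: 29.416 km
  → nearest: T2 (26.539 km)
Q3 at 37.346°S, 175.096°E:
  T1: 9.581 km
  T2: 3.001 km
  T3: 31.360 km
  → nearest: T2 (3.001 km)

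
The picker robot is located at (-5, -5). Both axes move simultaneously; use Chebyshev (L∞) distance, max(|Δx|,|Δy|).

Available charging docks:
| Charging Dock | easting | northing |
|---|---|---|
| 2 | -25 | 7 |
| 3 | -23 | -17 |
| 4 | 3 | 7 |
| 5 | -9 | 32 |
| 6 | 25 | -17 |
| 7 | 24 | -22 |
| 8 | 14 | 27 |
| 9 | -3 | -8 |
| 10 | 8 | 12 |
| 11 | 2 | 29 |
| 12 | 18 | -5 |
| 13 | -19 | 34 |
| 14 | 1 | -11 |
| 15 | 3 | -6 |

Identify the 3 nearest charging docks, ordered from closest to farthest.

9, 14, 15

Distances from (-5, -5):
2: max(|-20|, |12|) = 20
3: max(|-18|, |-12|) = 18
4: max(|8|, |12|) = 12
5: max(|-4|, |37|) = 37
6: max(|30|, |-12|) = 30
7: max(|29|, |-17|) = 29
8: max(|19|, |32|) = 32
9: max(|2|, |-3|) = 3
10: max(|13|, |17|) = 17
11: max(|7|, |34|) = 34
12: max(|23|, |0|) = 23
13: max(|-14|, |39|) = 39
14: max(|6|, |-6|) = 6
15: max(|8|, |-1|) = 8
Sorted: 9 (3) < 14 (6) < 15 (8) < 4 (12) < 10 (17) < …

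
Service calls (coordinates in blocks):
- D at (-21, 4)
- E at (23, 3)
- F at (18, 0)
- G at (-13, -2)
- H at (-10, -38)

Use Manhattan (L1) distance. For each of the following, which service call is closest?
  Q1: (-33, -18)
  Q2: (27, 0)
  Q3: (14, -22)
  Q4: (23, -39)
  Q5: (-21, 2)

Q1→D; Q2→E; Q3→F; Q4→H; Q5→D

Q1 at (-33, -18):
  D: 34 blocks
  E: 77 blocks
  F: 69 blocks
  G: 36 blocks
  H: 43 blocks
  → nearest: D (34 blocks)
Q2 at (27, 0):
  D: 52 blocks
  E: 7 blocks
  F: 9 blocks
  G: 42 blocks
  H: 75 blocks
  → nearest: E (7 blocks)
Q3 at (14, -22):
  D: 61 blocks
  E: 34 blocks
  F: 26 blocks
  G: 47 blocks
  H: 40 blocks
  → nearest: F (26 blocks)
Q4 at (23, -39):
  D: 87 blocks
  E: 42 blocks
  F: 44 blocks
  G: 73 blocks
  H: 34 blocks
  → nearest: H (34 blocks)
Q5 at (-21, 2):
  D: 2 blocks
  E: 45 blocks
  F: 41 blocks
  G: 12 blocks
  H: 51 blocks
  → nearest: D (2 blocks)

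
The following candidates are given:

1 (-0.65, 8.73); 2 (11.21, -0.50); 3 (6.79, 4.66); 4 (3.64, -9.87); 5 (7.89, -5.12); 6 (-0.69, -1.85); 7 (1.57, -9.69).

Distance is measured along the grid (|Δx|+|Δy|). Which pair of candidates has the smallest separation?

Pairwise distances:
1–2: 21.09
1–3: 11.51
1–4: 22.89
1–5: 22.39
1–6: 10.62
1–7: 20.64
2–3: 9.58
2–4: 16.94
2–5: 7.94
2–6: 13.25
2–7: 18.83
3–4: 17.68
3–5: 10.88
3–6: 13.99
3–7: 19.57
4–5: 9.00
4–6: 12.35
4–7: 2.25
5–6: 11.85
5–7: 10.89
6–7: 10.10
Closest pair: 4–7 at 2.25.

4 and 7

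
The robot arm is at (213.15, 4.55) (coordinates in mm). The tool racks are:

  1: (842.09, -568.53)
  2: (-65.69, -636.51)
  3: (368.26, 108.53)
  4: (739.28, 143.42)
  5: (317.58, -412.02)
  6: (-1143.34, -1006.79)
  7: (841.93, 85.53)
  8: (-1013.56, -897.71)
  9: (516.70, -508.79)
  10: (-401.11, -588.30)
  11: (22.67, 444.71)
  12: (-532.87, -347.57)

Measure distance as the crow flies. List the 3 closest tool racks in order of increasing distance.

Distances from (213.15, 4.55):
1: √((628.94)² + (-573.08)²) = √(395565.5236 + 328420.6864) = 850.87 mm
2: √((-278.84)² + (-641.06)²) = √(77751.7456 + 410957.9236) = 699.08 mm
3: √((155.11)² + (103.98)²) = √(24059.1121 + 10811.8404) = 186.74 mm
4: √((526.13)² + (138.87)²) = √(276812.7769 + 19284.8769) = 544.15 mm
5: √((104.43)² + (-416.57)²) = √(10905.6249 + 173530.5649) = 429.46 mm
6: √((-1356.49)² + (-1011.34)²) = √(1840065.1201 + 1022808.5956) = 1692.00 mm
7: √((628.78)² + (80.98)²) = √(395364.2884 + 6557.7604) = 633.97 mm
8: √((-1226.71)² + (-902.26)²) = √(1504817.4241 + 814073.1076) = 1522.79 mm
9: √((303.55)² + (-513.34)²) = √(92142.6025 + 263517.9556) = 596.37 mm
10: √((-614.26)² + (-592.85)²) = √(377315.3476 + 351471.1225) = 853.69 mm
11: √((-190.48)² + (440.16)²) = √(36282.6304 + 193740.8256) = 479.61 mm
12: √((-746.02)² + (-352.12)²) = √(556545.8404 + 123988.4944) = 824.95 mm
Sorted: 3 (186.74 mm) < 5 (429.46 mm) < 11 (479.61 mm) < 4 (544.15 mm) < 9 (596.37 mm) < …

3, 5, 11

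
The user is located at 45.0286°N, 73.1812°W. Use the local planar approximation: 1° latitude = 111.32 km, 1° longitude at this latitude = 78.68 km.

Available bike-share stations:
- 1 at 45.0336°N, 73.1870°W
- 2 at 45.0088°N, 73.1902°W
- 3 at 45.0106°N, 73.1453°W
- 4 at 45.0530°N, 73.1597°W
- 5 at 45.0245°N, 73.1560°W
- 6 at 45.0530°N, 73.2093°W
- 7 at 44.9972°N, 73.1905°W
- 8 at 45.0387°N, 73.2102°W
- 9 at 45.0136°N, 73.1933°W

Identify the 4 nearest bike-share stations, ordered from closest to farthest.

Distances from 45.0286°N, 73.1812°W:
1: √((0.0050·111.32)² + (-0.0058·78.68)²) = √(0.309804 + 0.208250) = 0.7198 km
2: √((-0.0198·111.32)² + (-0.0090·78.68)²) = √(4.858216 + 0.501434) = 2.3151 km
3: √((-0.0180·111.32)² + (0.0359·78.68)²) = √(4.015054 + 7.978433) = 3.4632 km
4: √((0.0244·111.32)² + (0.0215·78.68)²) = √(7.377786 + 2.861578) = 3.1999 km
5: √((-0.0041·111.32)² + (0.0252·78.68)²) = √(0.208312 + 3.931242) = 2.0346 km
6: √((0.0244·111.32)² + (-0.0281·78.68)²) = √(7.377786 + 4.888114) = 3.5023 km
7: √((-0.0314·111.32)² + (-0.0093·78.68)²) = √(12.218157 + 0.535420) = 3.5712 km
8: √((0.0101·111.32)² + (-0.0290·78.68)²) = √(1.264122 + 5.206246) = 2.5437 km
9: √((-0.0150·111.32)² + (-0.0121·78.68)²) = √(2.788232 + 0.906357) = 1.9221 km
Sorted: 1 (0.7198 km) < 9 (1.9221 km) < 5 (2.0346 km) < 2 (2.3151 km) < 8 (2.5437 km) < 4 (3.1999 km) < …

1, 9, 5, 2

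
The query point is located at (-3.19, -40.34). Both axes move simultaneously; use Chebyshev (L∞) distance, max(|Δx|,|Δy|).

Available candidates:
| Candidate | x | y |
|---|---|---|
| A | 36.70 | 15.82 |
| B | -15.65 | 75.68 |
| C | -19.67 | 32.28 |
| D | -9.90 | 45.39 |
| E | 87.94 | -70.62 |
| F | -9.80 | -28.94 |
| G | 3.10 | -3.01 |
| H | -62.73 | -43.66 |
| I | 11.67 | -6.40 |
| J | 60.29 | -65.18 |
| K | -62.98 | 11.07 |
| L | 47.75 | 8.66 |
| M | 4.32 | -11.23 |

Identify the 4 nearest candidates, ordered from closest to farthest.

F, M, I, G

Distances from (-3.19, -40.34):
A: max(|39.89|, |56.16|) = 56.16
B: max(|-12.46|, |116.02|) = 116.02
C: max(|-16.48|, |72.62|) = 72.62
D: max(|-6.71|, |85.73|) = 85.73
E: max(|91.13|, |-30.28|) = 91.13
F: max(|-6.61|, |11.40|) = 11.40
G: max(|6.29|, |37.33|) = 37.33
H: max(|-59.54|, |-3.32|) = 59.54
I: max(|14.86|, |33.94|) = 33.94
J: max(|63.48|, |-24.84|) = 63.48
K: max(|-59.79|, |51.41|) = 59.79
L: max(|50.94|, |49.00|) = 50.94
M: max(|7.51|, |29.11|) = 29.11
Sorted: F (11.40) < M (29.11) < I (33.94) < G (37.33) < L (50.94) < A (56.16) < …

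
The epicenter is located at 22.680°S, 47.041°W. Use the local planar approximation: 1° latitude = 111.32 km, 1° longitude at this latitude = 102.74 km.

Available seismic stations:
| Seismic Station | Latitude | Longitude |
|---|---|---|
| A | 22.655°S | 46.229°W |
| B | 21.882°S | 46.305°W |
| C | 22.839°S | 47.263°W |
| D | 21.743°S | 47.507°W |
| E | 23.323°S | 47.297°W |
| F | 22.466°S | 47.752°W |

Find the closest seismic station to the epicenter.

C

Distances from 22.680°S, 47.041°W:
A: 83.471 km
B: 116.659 km
C: 28.870 km
D: 114.770 km
E: 76.258 km
F: 76.835 km
Minimum: C at 28.870 km.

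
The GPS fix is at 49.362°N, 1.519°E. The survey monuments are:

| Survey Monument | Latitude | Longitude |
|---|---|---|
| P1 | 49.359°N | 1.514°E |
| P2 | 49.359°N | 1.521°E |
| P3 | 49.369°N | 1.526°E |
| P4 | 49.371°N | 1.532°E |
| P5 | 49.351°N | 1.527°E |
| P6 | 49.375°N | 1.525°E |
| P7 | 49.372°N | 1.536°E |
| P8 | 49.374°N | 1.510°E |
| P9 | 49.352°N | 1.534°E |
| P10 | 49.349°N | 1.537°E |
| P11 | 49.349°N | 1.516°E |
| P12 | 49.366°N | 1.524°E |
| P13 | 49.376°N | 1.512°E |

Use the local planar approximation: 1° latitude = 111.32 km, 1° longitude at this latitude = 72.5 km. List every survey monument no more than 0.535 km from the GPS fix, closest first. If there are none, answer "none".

Distances from 49.362°N, 1.519°E:
P1: 0.493 km
P2: 0.364 km
P3: 0.930 km
P4: 1.376 km
P5: 1.355 km
P6: 1.511 km
P7: 1.661 km
P8: 1.487 km
P9: 1.556 km
P10: 1.949 km
P11: 1.463 km
P12: 0.574 km
P13: 1.639 km
Threshold 0.535 km: P2 (0.364 km), P1 (0.493 km) are within range.

P2, P1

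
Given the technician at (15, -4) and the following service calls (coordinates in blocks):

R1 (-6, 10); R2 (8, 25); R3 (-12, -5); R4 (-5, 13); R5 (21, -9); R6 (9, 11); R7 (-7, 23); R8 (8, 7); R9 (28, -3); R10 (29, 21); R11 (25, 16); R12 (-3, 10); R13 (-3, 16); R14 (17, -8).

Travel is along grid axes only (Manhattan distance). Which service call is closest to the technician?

Distances from (15, -4):
R1: |-21| + |14| = 21 + 14 = 35 blocks
R2: |-7| + |29| = 7 + 29 = 36 blocks
R3: |-27| + |-1| = 27 + 1 = 28 blocks
R4: |-20| + |17| = 20 + 17 = 37 blocks
R5: |6| + |-5| = 6 + 5 = 11 blocks
R6: |-6| + |15| = 6 + 15 = 21 blocks
R7: |-22| + |27| = 22 + 27 = 49 blocks
R8: |-7| + |11| = 7 + 11 = 18 blocks
R9: |13| + |1| = 13 + 1 = 14 blocks
R10: |14| + |25| = 14 + 25 = 39 blocks
R11: |10| + |20| = 10 + 20 = 30 blocks
R12: |-18| + |14| = 18 + 14 = 32 blocks
R13: |-18| + |20| = 18 + 20 = 38 blocks
R14: |2| + |-4| = 2 + 4 = 6 blocks
Minimum: R14 at 6 blocks.

R14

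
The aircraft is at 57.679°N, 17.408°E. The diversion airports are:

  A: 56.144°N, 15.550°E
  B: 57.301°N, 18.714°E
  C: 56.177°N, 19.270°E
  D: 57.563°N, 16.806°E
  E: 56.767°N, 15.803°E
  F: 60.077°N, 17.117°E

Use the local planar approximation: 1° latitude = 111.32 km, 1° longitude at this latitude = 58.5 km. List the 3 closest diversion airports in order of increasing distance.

D, B, E

Distances from 57.679°N, 17.408°E:
A: √((-1.535·111.32)² + (-1.858·58.5)²) = √(29198.67573 + 11814.16825) = 202.516 km
B: √((-0.378·111.32)² + (1.306·58.5)²) = √(1770.63887 + 5837.11280) = 87.222 km
C: √((-1.502·111.32)² + (1.862·58.5)²) = √(27956.72282 + 11865.09133) = 199.554 km
D: √((-0.116·111.32)² + (-0.602·58.5)²) = √(166.74867 + 1240.23709) = 37.510 km
E: √((-0.912·111.32)² + (-1.605·58.5)²) = √(10307.09009 + 8815.80156) = 138.286 km
F: √((2.398·111.32)² + (-0.291·58.5)²) = √(71259.82523 + 289.79955) = 267.488 km
Sorted: D (37.510 km) < B (87.222 km) < E (138.286 km) < C (199.554 km) < A (202.516 km) < …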